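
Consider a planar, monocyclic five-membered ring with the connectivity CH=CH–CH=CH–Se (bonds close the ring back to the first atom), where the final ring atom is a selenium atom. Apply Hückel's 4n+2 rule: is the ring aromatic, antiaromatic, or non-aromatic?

Check conjugation: each doubly-bonded ring atom is sp² with one p-orbital electron; the selenium donates one lone pair from its p orbital — every position has a p orbital, so the cyclic π system is continuous.
Tallying contributions gives 2 × 2 = 4 from the double-bond units + 2 from the Se atom = 6.
Since 6 = 4·1 + 2, the ring meets the 4n+2 criterion.
This is selenophene.

Aromatic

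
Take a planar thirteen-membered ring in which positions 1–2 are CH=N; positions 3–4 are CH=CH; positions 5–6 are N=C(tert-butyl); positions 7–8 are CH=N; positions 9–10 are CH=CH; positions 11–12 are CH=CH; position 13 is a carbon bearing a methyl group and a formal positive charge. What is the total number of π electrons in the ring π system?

The p orbitals form a continuous loop: each doubly-bonded ring atom is sp² with one p-orbital electron; each sp² =N– keeps its lone pair in-plane and puts one electron into the π system; the carbocation has an empty p orbital. The ring is fully conjugated.
Tallying contributions gives 6 × 2 = 12 from the double-bond units + 0 from the C(methyl)(+) atom = 12.

12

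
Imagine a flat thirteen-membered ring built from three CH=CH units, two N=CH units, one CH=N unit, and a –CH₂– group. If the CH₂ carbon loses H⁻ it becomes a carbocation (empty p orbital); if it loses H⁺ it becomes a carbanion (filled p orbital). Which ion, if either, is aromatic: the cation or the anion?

Both ions have a continuous loop of p orbitals — each ring atom is sp².
Cation: 6 × 2 + 0 = 12 π electrons → 4(3), antiaromatic.
Anion: 6 × 2 + 2 = 14 π electrons → 4(3)+2, aromatic.

The anion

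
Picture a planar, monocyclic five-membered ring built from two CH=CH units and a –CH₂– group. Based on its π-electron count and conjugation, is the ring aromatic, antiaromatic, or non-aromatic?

Because the tetrahedral CH₂ carbon is sp³ and has no p orbital in the ring π system at the CH2 position, the π system cannot extend all the way around the ring.
Without a continuous loop of overlapping p orbitals the Hückel electron count never comes into play.

Non-aromatic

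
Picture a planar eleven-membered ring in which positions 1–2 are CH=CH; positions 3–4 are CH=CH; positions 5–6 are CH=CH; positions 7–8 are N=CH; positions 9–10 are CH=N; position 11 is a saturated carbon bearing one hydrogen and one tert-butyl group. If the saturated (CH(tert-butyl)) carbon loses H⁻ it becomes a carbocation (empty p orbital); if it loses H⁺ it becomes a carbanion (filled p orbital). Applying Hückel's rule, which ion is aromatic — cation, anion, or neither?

The cation

In both ions every ring atom is sp² and contributes a p orbital, so both rings are fully conjugated.
Cation: 5 × 2 + 0 = 10 π electrons → 4(2)+2, aromatic.
Anion: 5 × 2 + 2 = 12 π electrons → 4(3), antiaromatic.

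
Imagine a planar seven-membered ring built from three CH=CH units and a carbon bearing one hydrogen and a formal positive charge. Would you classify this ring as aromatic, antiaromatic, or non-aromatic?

All ring atoms are sp² and supply a p orbital to the ring (each doubly-bonded ring atom is sp² with one p-orbital electron; the carbocation has an empty p orbital); the conjugation is uninterrupted.
Adding the contributions, 3 × 2 = 6 from the double-bond units + 0 from the CH(+) atom = 6.
With 6 π electrons (n = 1), the Hückel 4n+2 condition holds.
This is the tropylium cation.

Aromatic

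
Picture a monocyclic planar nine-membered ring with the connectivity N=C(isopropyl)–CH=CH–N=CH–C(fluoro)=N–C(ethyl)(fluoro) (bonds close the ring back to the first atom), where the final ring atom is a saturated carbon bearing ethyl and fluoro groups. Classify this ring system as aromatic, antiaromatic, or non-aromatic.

Because that saturated carbon is sp³ and has no p orbital in the ring π system at the C(ethyl)(fluoro) position, the π system cannot extend all the way around the ring.
Hückel's rule only applies to fully conjugated rings, so this one is simply non-aromatic.

Non-aromatic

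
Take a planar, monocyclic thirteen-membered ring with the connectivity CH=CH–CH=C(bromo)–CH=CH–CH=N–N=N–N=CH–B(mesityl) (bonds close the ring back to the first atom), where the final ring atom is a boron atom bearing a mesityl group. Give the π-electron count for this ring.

The p orbitals form a continuous loop: every atom in a ring double bond is sp² and brings one electron to the p orbital; the doubly-bonded nitrogens are pyridine-type — their lone pairs lie in the ring plane, leaving one electron in the p orbital; the boron has an empty p orbital. The ring is fully conjugated.
Counting π electrons: 6 × 2 = 12 from the double-bond units + 0 from the B(mesityl) atom = 12.

12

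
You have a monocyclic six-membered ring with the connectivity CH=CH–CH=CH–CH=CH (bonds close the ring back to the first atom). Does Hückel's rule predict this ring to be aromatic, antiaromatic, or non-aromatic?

Aromatic

Every ring atom contributes a p orbital perpendicular to the ring (each doubly-bonded ring atom is sp² with one p-orbital electron), so the π system is cyclic and fully conjugated.
Adding the contributions, 3 × 2 = 6 from the 3 double-bond units.
With 6 π electrons (n = 1), the Hückel 4n+2 condition holds.
(The species described is benzene.)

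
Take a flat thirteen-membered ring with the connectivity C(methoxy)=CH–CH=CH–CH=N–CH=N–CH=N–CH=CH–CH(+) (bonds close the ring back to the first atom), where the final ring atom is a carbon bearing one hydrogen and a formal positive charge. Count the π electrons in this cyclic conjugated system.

The p orbitals form a continuous loop: each doubly-bonded ring atom is sp² with one p-orbital electron; each sp² =N– keeps its lone pair in-plane and puts one electron into the π system; the carbocation has an empty p orbital. The ring is fully conjugated.
Adding the contributions, 6 × 2 = 12 from the double-bond units + 0 from the CH(+) atom = 12.

12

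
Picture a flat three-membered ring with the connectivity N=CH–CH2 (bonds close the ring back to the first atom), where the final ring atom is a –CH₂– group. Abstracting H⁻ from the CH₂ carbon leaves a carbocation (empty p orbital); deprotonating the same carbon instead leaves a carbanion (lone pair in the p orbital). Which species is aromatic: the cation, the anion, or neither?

The cation

Both ions have a continuous loop of p orbitals — each ring atom is sp².
Cation: 1 × 2 + 0 = 2 π electrons → 4(0)+2, aromatic.
Anion: 1 × 2 + 2 = 4 π electrons → 4(1), antiaromatic.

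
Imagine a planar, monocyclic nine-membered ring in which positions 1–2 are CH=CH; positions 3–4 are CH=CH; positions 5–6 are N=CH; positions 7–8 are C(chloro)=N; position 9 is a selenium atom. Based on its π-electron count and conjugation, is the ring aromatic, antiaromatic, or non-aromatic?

Every ring atom contributes a p orbital perpendicular to the ring (the double-bond atoms are sp², each contributing one p electron; each =N– nitrogen is pyridine-type (lone pair in the sp² plane, one electron in the p orbital); the selenium donates one lone pair from its p orbital), so the π system is cyclic and fully conjugated.
π-electron count: 4 × 2 = 8 from the double-bond units + 2 from the Se atom = 10.
With 10 π electrons (n = 2), the Hückel 4n+2 condition holds.

Aromatic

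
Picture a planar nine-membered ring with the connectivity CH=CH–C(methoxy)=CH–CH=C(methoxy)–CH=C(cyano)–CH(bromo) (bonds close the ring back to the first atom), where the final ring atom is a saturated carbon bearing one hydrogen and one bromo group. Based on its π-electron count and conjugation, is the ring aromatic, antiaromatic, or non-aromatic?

Non-aromatic

Because that saturated carbon is sp³ and has no p orbital in the ring π system at the CH(bromo) position, the π system cannot extend all the way around the ring.
Without a continuous loop of overlapping p orbitals the Hückel electron count never comes into play.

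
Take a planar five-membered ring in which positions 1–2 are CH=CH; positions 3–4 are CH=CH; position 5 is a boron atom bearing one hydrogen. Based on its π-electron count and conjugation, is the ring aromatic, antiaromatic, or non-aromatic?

Antiaromatic

Every ring atom contributes a p orbital perpendicular to the ring (each doubly-bonded ring atom is sp² with one p-orbital electron; the boron has an empty p orbital), so the π system is cyclic and fully conjugated.
Adding the contributions, 2 × 2 = 4 from the double-bond units + 0 from the BH atom = 4.
4 is a 4n count (n = 1), so the planar conjugated ring is antiaromatic.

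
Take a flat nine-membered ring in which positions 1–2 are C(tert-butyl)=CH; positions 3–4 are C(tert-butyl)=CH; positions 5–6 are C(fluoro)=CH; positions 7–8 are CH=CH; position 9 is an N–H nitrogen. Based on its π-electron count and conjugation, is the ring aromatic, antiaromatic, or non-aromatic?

Aromatic

The p orbitals form a continuous loop: each doubly-bonded ring atom is sp² with one p-orbital electron; the pyrrole-type nitrogen donates its lone pair from the p orbital. The ring is fully conjugated.
Tallying contributions gives 4 × 2 = 8 from the double-bond units + 2 from the NH atom = 10.
Since 10 = 4·2 + 2, the ring meets the 4n+2 criterion.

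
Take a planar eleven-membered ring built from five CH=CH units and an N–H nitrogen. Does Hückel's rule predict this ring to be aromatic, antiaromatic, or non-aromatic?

Check conjugation: every atom in a ring double bond is sp² and brings one electron to the p orbital; the pyrrole-type nitrogen donates its lone pair from the p orbital — every position has a p orbital, so the cyclic π system is continuous.
Counting π electrons: 5 × 2 = 10 from the double-bond units + 2 from the NH atom = 12.
A 4n π count (12, n = 3) in a planar conjugated ring means antiaromatic.

Antiaromatic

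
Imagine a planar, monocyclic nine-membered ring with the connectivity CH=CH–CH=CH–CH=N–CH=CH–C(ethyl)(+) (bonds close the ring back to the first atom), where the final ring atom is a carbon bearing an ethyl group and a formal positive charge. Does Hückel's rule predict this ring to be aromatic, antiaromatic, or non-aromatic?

The p orbitals form a continuous loop: the double-bond atoms are sp², each contributing one p electron; each sp² =N– keeps its lone pair in-plane and puts one electron into the π system; the carbocation has an empty p orbital. The ring is fully conjugated.
π-electron count: 4 × 2 = 8 from the double-bond units + 0 from the C(ethyl)(+) atom = 8.
A 4n π count (8, n = 2) in a planar conjugated ring means antiaromatic.

Antiaromatic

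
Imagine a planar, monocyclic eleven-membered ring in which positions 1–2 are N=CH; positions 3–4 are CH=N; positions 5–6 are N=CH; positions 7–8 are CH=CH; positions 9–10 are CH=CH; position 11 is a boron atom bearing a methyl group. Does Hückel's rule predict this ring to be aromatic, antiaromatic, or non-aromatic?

All ring atoms are sp² and supply a p orbital to the ring (the double-bond atoms are sp², each contributing one p electron; each =N– nitrogen is pyridine-type (lone pair in the sp² plane, one electron in the p orbital); the boron has an empty p orbital); the conjugation is uninterrupted.
Adding the contributions, 5 × 2 = 10 from the double-bond units + 0 from the B(methyl) atom = 10.
10 = 4(2) + 2, which satisfies Hückel's 4n+2 rule.

Aromatic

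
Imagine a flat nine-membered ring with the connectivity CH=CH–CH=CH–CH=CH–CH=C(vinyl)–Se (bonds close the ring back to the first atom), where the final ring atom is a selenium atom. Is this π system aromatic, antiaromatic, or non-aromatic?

The p orbitals form a continuous loop: each doubly-bonded ring atom is sp² with one p-orbital electron; the selenium donates one lone pair from its p orbital. The ring is fully conjugated.
Adding the contributions, 4 × 2 = 8 from the double-bond units + 2 from the Se atom = 10.
With 10 π electrons (n = 2), the Hückel 4n+2 condition holds.

Aromatic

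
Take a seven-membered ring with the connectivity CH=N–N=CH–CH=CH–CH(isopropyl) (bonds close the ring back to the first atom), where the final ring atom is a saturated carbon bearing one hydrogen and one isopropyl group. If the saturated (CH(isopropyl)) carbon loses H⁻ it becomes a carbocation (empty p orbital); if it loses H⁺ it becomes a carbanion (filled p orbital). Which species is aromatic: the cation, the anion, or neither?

The cation

Both ions have a continuous loop of p orbitals — each ring atom is sp².
Cation: 3 × 2 + 0 = 6 π electrons → 4(1)+2, aromatic.
Anion: 3 × 2 + 2 = 8 π electrons → 4(2), antiaromatic.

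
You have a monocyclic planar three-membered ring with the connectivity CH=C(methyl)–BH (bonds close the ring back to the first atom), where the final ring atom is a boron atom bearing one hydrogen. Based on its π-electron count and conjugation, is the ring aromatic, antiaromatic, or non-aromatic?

The p orbitals form a continuous loop: every atom in a ring double bond is sp² and brings one electron to the p orbital; the boron has an empty p orbital. The ring is fully conjugated.
Tallying contributions gives 1 × 2 = 2 from the double-bond unit + 0 from the BH atom = 2.
Since 2 = 4·0 + 2, the ring meets the 4n+2 criterion.

Aromatic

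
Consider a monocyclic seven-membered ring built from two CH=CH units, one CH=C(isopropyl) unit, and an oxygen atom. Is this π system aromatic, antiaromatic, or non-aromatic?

All ring atoms are sp² and supply a p orbital to the ring (each doubly-bonded ring atom is sp² with one p-orbital electron; the oxygen donates one lone pair from its p orbital); the conjugation is uninterrupted.
Counting π electrons: 3 × 2 = 6 from the double-bond units + 2 from the O atom = 8.
A 4n π count (8, n = 2) in a planar conjugated ring means antiaromatic.

Antiaromatic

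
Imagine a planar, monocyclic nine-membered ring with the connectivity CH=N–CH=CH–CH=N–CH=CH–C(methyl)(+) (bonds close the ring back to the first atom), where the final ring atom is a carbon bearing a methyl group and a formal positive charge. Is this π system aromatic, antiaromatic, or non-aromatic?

Antiaromatic

All ring atoms are sp² and supply a p orbital to the ring (every atom in a ring double bond is sp² and brings one electron to the p orbital; the doubly-bonded nitrogens are pyridine-type — their lone pairs lie in the ring plane, leaving one electron in the p orbital; the carbocation has an empty p orbital); the conjugation is uninterrupted.
Counting π electrons: 4 × 2 = 8 from the double-bond units + 0 from the C(methyl)(+) atom = 8.
8 = 4(2); a planar, fully conjugated 4n system is antiaromatic.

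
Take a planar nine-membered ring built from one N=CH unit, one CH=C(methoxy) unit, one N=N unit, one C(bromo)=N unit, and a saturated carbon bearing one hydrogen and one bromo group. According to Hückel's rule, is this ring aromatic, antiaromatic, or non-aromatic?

Non-aromatic

Because that saturated carbon is sp³ and has no p orbital in the ring π system at the CH(bromo) position, the π system cannot extend all the way around the ring.
Without a continuous loop of overlapping p orbitals the Hückel electron count never comes into play.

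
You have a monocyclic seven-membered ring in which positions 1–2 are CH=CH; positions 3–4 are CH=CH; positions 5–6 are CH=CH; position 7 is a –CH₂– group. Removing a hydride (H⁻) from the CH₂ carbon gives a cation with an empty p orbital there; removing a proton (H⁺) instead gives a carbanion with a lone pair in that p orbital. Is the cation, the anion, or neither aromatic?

Once that carbon is sp², every ring atom has a p orbital and both ions are fully conjugated.
Cation: 3 × 2 + 0 = 6 π electrons → 4(1)+2, aromatic.
Anion: 3 × 2 + 2 = 8 π electrons → 4(2), antiaromatic.

The cation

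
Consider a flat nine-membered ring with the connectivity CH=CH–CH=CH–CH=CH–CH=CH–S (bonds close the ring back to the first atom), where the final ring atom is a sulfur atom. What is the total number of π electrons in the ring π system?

10

All ring atoms are sp² and supply a p orbital to the ring (every atom in a ring double bond is sp² and brings one electron to the p orbital; the sulfur donates one lone pair from its p orbital); the conjugation is uninterrupted.
π-electron count: 4 × 2 = 8 from the double-bond units + 2 from the S atom = 10.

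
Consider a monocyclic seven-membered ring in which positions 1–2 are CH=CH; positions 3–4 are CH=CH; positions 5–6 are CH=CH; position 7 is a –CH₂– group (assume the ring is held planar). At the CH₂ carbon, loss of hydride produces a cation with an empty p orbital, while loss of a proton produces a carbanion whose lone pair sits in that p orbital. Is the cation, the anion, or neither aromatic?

The cation

In both ions every ring atom is sp² and contributes a p orbital, so both rings are fully conjugated.
Cation: 3 × 2 + 0 = 6 π electrons → 4(1)+2, aromatic.
Anion: 3 × 2 + 2 = 8 π electrons → 4(2), antiaromatic.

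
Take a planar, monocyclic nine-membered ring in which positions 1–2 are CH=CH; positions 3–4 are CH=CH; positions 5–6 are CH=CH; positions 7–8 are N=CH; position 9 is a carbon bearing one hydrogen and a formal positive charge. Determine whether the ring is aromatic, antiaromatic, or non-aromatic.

Antiaromatic

All ring atoms are sp² and supply a p orbital to the ring (each doubly-bonded ring atom is sp² with one p-orbital electron; each sp² =N– keeps its lone pair in-plane and puts one electron into the π system; the carbocation has an empty p orbital); the conjugation is uninterrupted.
Tallying contributions gives 4 × 2 = 8 from the double-bond units + 0 from the CH(+) atom = 8.
A 4n π count (8, n = 2) in a planar conjugated ring means antiaromatic.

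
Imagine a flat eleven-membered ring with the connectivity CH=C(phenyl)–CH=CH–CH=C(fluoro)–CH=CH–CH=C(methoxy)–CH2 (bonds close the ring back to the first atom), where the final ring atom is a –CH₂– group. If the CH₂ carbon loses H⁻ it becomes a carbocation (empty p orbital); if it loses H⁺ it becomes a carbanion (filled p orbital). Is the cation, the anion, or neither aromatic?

In both ions every ring atom is sp² and contributes a p orbital, so both rings are fully conjugated.
Cation: 5 × 2 + 0 = 10 π electrons → 4(2)+2, aromatic.
Anion: 5 × 2 + 2 = 12 π electrons → 4(3), antiaromatic.

The cation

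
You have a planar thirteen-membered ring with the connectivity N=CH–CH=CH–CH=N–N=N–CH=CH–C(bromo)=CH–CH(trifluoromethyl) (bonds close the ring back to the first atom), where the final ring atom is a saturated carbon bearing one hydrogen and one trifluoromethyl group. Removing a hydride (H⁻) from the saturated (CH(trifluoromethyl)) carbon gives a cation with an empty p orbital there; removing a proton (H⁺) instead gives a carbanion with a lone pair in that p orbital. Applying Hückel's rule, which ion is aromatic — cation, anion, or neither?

The anion

Both ions have a continuous loop of p orbitals — each ring atom is sp².
Cation: 6 × 2 + 0 = 12 π electrons → 4(3), antiaromatic.
Anion: 6 × 2 + 2 = 14 π electrons → 4(3)+2, aromatic.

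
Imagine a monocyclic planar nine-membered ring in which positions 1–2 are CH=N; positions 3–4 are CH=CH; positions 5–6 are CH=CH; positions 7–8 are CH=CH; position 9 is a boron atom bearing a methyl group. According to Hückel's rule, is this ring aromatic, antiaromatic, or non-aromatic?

The p orbitals form a continuous loop: every atom in a ring double bond is sp² and brings one electron to the p orbital; the doubly-bonded nitrogens are pyridine-type — their lone pairs lie in the ring plane, leaving one electron in the p orbital; the boron has an empty p orbital. The ring is fully conjugated.
π-electron count: 4 × 2 = 8 from the double-bond units + 0 from the B(methyl) atom = 8.
8 = 4(2); a planar, fully conjugated 4n system is antiaromatic.

Antiaromatic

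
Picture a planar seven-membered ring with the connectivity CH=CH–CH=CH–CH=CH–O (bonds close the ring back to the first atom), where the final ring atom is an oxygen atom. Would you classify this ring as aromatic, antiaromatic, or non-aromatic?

Antiaromatic

Check conjugation: each doubly-bonded ring atom is sp² with one p-orbital electron; the oxygen donates one lone pair from its p orbital — every position has a p orbital, so the cyclic π system is continuous.
Tallying contributions gives 3 × 2 = 6 from the double-bond units + 2 from the O atom = 8.
8 = 4(2); a planar, fully conjugated 4n system is antiaromatic.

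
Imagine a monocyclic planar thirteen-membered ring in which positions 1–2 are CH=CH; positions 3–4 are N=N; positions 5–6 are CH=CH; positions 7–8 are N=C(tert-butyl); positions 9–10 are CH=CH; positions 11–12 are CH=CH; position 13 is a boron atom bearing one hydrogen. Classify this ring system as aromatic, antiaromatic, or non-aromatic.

The p orbitals form a continuous loop: the double-bond atoms are sp², each contributing one p electron; each =N– nitrogen is pyridine-type (lone pair in the sp² plane, one electron in the p orbital); the boron has an empty p orbital. The ring is fully conjugated.
Tallying contributions gives 6 × 2 = 12 from the double-bond units + 0 from the BH atom = 12.
12 = 4(3); a planar, fully conjugated 4n system is antiaromatic.

Antiaromatic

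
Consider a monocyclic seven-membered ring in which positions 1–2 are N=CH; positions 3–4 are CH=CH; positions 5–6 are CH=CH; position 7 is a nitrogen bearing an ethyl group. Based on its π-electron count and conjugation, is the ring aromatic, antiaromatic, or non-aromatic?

Antiaromatic

The p orbitals form a continuous loop: the double-bond atoms are sp², each contributing one p electron; each sp² =N– keeps its lone pair in-plane and puts one electron into the π system; the pyrrole-type nitrogen donates its lone pair from the p orbital. The ring is fully conjugated.
Counting π electrons: 3 × 2 = 6 from the double-bond units + 2 from the N(ethyl) atom = 8.
8 is a 4n count (n = 2), so the planar conjugated ring is antiaromatic.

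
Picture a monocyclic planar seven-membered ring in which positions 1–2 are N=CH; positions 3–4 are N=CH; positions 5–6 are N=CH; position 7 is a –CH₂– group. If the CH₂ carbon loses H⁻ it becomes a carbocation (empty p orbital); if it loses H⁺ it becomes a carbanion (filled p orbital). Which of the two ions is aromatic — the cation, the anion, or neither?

In either ion the ring is fully conjugated: every atom, including the new sp² carbon, supplies a p orbital.
Cation: 3 × 2 + 0 = 6 π electrons → 4(1)+2, aromatic.
Anion: 3 × 2 + 2 = 8 π electrons → 4(2), antiaromatic.

The cation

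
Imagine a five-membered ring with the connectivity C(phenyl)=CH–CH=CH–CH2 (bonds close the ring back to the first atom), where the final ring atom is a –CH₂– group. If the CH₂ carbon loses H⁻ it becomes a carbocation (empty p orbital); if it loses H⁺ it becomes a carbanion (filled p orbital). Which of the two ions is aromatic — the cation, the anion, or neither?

The anion

In both ions every ring atom is sp² and contributes a p orbital, so both rings are fully conjugated.
Cation: 2 × 2 + 0 = 4 π electrons → 4(1), antiaromatic.
Anion: 2 × 2 + 2 = 6 π electrons → 4(1)+2, aromatic.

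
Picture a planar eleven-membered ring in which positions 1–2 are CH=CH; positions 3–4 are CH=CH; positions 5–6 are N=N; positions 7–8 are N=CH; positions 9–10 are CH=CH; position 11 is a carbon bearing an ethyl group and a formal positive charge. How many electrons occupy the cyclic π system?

10

The p orbitals form a continuous loop: each doubly-bonded ring atom is sp² with one p-orbital electron; each =N– nitrogen is pyridine-type (lone pair in the sp² plane, one electron in the p orbital); the carbocation has an empty p orbital. The ring is fully conjugated.
Tallying contributions gives 5 × 2 = 10 from the double-bond units + 0 from the C(ethyl)(+) atom = 10.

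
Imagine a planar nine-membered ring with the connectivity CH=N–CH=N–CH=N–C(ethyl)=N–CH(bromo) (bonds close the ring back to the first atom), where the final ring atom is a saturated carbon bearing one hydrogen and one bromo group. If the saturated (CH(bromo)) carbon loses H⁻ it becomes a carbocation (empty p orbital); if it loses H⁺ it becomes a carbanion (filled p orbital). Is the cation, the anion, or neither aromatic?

Once that carbon is sp², every ring atom has a p orbital and both ions are fully conjugated.
Cation: 4 × 2 + 0 = 8 π electrons → 4(2), antiaromatic.
Anion: 4 × 2 + 2 = 10 π electrons → 4(2)+2, aromatic.

The anion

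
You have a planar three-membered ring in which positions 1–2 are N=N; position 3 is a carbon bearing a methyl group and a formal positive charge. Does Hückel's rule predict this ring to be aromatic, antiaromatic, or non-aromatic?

The p orbitals form a continuous loop: the double-bond atoms are sp², each contributing one p electron; the doubly-bonded nitrogens are pyridine-type — their lone pairs lie in the ring plane, leaving one electron in the p orbital; the carbocation has an empty p orbital. The ring is fully conjugated.
Counting π electrons: 1 × 2 = 2 from the double-bond unit + 0 from the C(methyl)(+) atom = 2.
That gives a 4n+2 count (2, n = 0).

Aromatic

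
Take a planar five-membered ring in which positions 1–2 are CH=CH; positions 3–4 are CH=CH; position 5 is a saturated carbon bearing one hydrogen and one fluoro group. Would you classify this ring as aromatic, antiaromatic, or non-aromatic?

The CH(fluoro) position has four σ bonds — that saturated carbon is sp³ and has no p orbital in the ring π system — so the cyclic conjugation is interrupted.
Without a continuous loop of overlapping p orbitals the Hückel electron count never comes into play.

Non-aromatic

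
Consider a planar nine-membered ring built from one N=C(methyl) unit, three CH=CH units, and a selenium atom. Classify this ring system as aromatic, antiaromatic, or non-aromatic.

Aromatic

All ring atoms are sp² and supply a p orbital to the ring (every atom in a ring double bond is sp² and brings one electron to the p orbital; each =N– nitrogen is pyridine-type (lone pair in the sp² plane, one electron in the p orbital); the selenium donates one lone pair from its p orbital); the conjugation is uninterrupted.
Adding the contributions, 4 × 2 = 8 from the double-bond units + 2 from the Se atom = 10.
10 = 4(2) + 2, which satisfies Hückel's 4n+2 rule.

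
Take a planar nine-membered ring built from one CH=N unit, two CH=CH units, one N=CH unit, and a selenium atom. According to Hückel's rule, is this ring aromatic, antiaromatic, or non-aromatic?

Aromatic

Every ring atom contributes a p orbital perpendicular to the ring (every atom in a ring double bond is sp² and brings one electron to the p orbital; each =N– nitrogen is pyridine-type (lone pair in the sp² plane, one electron in the p orbital); the selenium donates one lone pair from its p orbital), so the π system is cyclic and fully conjugated.
π-electron count: 4 × 2 = 8 from the double-bond units + 2 from the Se atom = 10.
Since 10 = 4·2 + 2, the ring meets the 4n+2 criterion.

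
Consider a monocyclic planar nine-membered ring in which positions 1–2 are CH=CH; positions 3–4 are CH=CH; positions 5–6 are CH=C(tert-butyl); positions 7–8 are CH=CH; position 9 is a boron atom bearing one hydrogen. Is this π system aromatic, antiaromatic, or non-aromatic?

Antiaromatic

All ring atoms are sp² and supply a p orbital to the ring (every atom in a ring double bond is sp² and brings one electron to the p orbital; the boron has an empty p orbital); the conjugation is uninterrupted.
π-electron count: 4 × 2 = 8 from the double-bond units + 0 from the BH atom = 8.
With 8 = 4·2 π electrons, Hückel's rule classifies the planar ring as antiaromatic.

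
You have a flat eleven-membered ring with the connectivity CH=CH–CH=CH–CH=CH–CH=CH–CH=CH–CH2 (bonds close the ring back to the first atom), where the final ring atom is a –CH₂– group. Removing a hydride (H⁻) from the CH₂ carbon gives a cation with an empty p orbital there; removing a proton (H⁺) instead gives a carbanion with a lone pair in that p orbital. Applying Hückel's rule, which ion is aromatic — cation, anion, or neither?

Both ions have a continuous loop of p orbitals — each ring atom is sp².
Cation: 5 × 2 + 0 = 10 π electrons → 4(2)+2, aromatic.
Anion: 5 × 2 + 2 = 12 π electrons → 4(3), antiaromatic.

The cation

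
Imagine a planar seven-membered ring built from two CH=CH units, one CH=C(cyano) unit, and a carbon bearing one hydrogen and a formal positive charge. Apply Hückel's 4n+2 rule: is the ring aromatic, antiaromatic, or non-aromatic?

Every ring atom contributes a p orbital perpendicular to the ring (each doubly-bonded ring atom is sp² with one p-orbital electron; the carbocation has an empty p orbital), so the π system is cyclic and fully conjugated.
Counting π electrons: 3 × 2 = 6 from the double-bond units + 0 from the CH(+) atom = 6.
Since 6 = 4·1 + 2, the ring meets the 4n+2 criterion.

Aromatic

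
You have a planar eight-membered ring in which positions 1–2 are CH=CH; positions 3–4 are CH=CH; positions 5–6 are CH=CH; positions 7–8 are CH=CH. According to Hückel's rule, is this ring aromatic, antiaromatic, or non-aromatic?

Antiaromatic

The p orbitals form a continuous loop: the double-bond atoms are sp², each contributing one p electron. The ring is fully conjugated.
π-electron count: 4 × 2 = 8 from the 4 double-bond units.
With 8 = 4·2 π electrons, Hückel's rule classifies the planar ring as antiaromatic.
(The species described is cyclooctatetraene.)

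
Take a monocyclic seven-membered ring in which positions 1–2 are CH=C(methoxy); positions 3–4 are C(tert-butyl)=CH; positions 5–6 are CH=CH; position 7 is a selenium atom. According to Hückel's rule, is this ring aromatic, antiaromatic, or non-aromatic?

Check conjugation: every atom in a ring double bond is sp² and brings one electron to the p orbital; the selenium donates one lone pair from its p orbital — every position has a p orbital, so the cyclic π system is continuous.
Tallying contributions gives 3 × 2 = 6 from the double-bond units + 2 from the Se atom = 8.
A 4n π count (8, n = 2) in a planar conjugated ring means antiaromatic.

Antiaromatic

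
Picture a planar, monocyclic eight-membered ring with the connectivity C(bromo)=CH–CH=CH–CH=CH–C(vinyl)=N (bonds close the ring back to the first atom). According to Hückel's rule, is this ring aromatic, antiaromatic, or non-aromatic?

Antiaromatic

Every ring atom contributes a p orbital perpendicular to the ring (the double-bond atoms are sp², each contributing one p electron; each sp² =N– keeps its lone pair in-plane and puts one electron into the π system), so the π system is cyclic and fully conjugated.
Tallying contributions gives 4 × 2 = 8 from the 4 double-bond units.
8 = 4(2); a planar, fully conjugated 4n system is antiaromatic.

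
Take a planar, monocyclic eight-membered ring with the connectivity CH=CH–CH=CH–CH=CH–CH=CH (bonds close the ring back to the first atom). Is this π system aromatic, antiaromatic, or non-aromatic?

Check conjugation: the double-bond atoms are sp², each contributing one p electron — every position has a p orbital, so the cyclic π system is continuous.
π-electron count: 4 × 2 = 8 from the 4 double-bond units.
8 = 4(2); a planar, fully conjugated 4n system is antiaromatic.
(This ring is cyclooctatetraene.)

Antiaromatic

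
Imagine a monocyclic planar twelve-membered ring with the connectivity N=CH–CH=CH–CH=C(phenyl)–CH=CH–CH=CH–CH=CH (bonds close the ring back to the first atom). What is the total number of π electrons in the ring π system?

Every ring atom contributes a p orbital perpendicular to the ring (each doubly-bonded ring atom is sp² with one p-orbital electron; each =N– nitrogen is pyridine-type (lone pair in the sp² plane, one electron in the p orbital)), so the π system is cyclic and fully conjugated.
Adding the contributions, 6 × 2 = 12 from the 6 double-bond units.

12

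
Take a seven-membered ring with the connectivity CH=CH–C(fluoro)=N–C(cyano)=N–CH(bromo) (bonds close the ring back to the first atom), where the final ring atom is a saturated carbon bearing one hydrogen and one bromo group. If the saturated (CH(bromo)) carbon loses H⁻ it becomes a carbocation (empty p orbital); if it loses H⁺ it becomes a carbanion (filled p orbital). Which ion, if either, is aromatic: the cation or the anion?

In either ion the ring is fully conjugated: every atom, including the new sp² carbon, supplies a p orbital.
Cation: 3 × 2 + 0 = 6 π electrons → 4(1)+2, aromatic.
Anion: 3 × 2 + 2 = 8 π electrons → 4(2), antiaromatic.

The cation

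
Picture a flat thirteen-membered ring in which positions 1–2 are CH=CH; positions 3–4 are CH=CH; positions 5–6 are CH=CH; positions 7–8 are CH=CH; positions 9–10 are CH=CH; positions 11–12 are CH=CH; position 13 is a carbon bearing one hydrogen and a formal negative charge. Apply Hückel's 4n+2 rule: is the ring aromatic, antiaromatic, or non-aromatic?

Aromatic

Check conjugation: every atom in a ring double bond is sp² and brings one electron to the p orbital; the carbanion's lone pair occupies the p orbital — every position has a p orbital, so the cyclic π system is continuous.
Adding the contributions, 6 × 2 = 12 from the double-bond units + 2 from the CH(-) atom = 14.
14 = 4(3) + 2, which satisfies Hückel's 4n+2 rule.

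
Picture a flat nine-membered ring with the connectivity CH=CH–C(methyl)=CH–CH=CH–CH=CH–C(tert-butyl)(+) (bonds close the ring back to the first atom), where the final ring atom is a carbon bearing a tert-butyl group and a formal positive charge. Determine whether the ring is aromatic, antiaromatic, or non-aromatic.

Every ring atom contributes a p orbital perpendicular to the ring (each doubly-bonded ring atom is sp² with one p-orbital electron; the carbocation has an empty p orbital), so the π system is cyclic and fully conjugated.
Tallying contributions gives 4 × 2 = 8 from the double-bond units + 0 from the C(tert-butyl)(+) atom = 8.
With 8 = 4·2 π electrons, Hückel's rule classifies the planar ring as antiaromatic.

Antiaromatic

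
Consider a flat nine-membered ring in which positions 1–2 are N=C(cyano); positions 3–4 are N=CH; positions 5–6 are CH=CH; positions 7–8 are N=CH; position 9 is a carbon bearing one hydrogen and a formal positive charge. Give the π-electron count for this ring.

Check conjugation: each doubly-bonded ring atom is sp² with one p-orbital electron; each =N– nitrogen is pyridine-type (lone pair in the sp² plane, one electron in the p orbital); the carbocation has an empty p orbital — every position has a p orbital, so the cyclic π system is continuous.
Tallying contributions gives 4 × 2 = 8 from the double-bond units + 0 from the CH(+) atom = 8.

8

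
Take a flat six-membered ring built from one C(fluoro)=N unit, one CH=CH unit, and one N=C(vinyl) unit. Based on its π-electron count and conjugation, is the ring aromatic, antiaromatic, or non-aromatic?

Aromatic

Every ring atom contributes a p orbital perpendicular to the ring (each doubly-bonded ring atom is sp² with one p-orbital electron; the doubly-bonded nitrogens are pyridine-type — their lone pairs lie in the ring plane, leaving one electron in the p orbital), so the π system is cyclic and fully conjugated.
Adding the contributions, 3 × 2 = 6 from the 3 double-bond units.
Since 6 = 4·1 + 2, the ring meets the 4n+2 criterion.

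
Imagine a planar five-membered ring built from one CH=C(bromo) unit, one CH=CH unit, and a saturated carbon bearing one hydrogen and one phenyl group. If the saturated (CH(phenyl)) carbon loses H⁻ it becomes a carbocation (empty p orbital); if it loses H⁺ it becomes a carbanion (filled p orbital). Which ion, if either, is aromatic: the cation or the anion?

The anion

Both ions have a continuous loop of p orbitals — each ring atom is sp².
Cation: 2 × 2 + 0 = 4 π electrons → 4(1), antiaromatic.
Anion: 2 × 2 + 2 = 6 π electrons → 4(1)+2, aromatic.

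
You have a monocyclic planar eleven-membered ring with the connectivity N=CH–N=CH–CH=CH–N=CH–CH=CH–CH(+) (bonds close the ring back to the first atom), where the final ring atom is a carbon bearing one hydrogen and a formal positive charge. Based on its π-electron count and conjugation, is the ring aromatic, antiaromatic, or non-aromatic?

Aromatic

Every ring atom contributes a p orbital perpendicular to the ring (the double-bond atoms are sp², each contributing one p electron; each =N– nitrogen is pyridine-type (lone pair in the sp² plane, one electron in the p orbital); the carbocation has an empty p orbital), so the π system is cyclic and fully conjugated.
π-electron count: 5 × 2 = 10 from the double-bond units + 0 from the CH(+) atom = 10.
10 = 4(2) + 2, which satisfies Hückel's 4n+2 rule.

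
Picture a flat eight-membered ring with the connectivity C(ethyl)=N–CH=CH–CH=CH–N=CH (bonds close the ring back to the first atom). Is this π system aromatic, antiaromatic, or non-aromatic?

Antiaromatic

The p orbitals form a continuous loop: each doubly-bonded ring atom is sp² with one p-orbital electron; each sp² =N– keeps its lone pair in-plane and puts one electron into the π system. The ring is fully conjugated.
π-electron count: 4 × 2 = 8 from the 4 double-bond units.
8 is a 4n count (n = 2), so the planar conjugated ring is antiaromatic.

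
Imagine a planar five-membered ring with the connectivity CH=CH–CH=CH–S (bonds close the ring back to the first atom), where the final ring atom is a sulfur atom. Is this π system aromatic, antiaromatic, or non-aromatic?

Check conjugation: the double-bond atoms are sp², each contributing one p electron; the sulfur donates one lone pair from its p orbital — every position has a p orbital, so the cyclic π system is continuous.
π-electron count: 2 × 2 = 4 from the double-bond units + 2 from the S atom = 6.
6 = 4(1) + 2, which satisfies Hückel's 4n+2 rule.
(The species described is thiophene.)

Aromatic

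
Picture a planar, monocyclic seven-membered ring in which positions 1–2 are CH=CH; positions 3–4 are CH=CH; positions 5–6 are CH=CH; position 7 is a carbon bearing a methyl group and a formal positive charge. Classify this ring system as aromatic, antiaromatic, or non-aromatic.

The p orbitals form a continuous loop: the double-bond atoms are sp², each contributing one p electron; the carbocation has an empty p orbital. The ring is fully conjugated.
Adding the contributions, 3 × 2 = 6 from the double-bond units + 0 from the C(methyl)(+) atom = 6.
That gives a 4n+2 count (6, n = 1).

Aromatic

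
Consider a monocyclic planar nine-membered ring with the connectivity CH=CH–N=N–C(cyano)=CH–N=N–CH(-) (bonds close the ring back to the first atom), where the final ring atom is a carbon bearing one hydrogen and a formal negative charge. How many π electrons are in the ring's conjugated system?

The p orbitals form a continuous loop: every atom in a ring double bond is sp² and brings one electron to the p orbital; the doubly-bonded nitrogens are pyridine-type — their lone pairs lie in the ring plane, leaving one electron in the p orbital; the carbanion's lone pair occupies the p orbital. The ring is fully conjugated.
Adding the contributions, 4 × 2 = 8 from the double-bond units + 2 from the CH(-) atom = 10.

10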